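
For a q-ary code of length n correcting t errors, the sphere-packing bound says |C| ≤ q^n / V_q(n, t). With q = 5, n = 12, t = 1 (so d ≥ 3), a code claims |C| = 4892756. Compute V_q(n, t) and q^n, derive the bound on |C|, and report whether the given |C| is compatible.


V_q(n, t) = 49, q^n = 244140625, Hamming bound = 4982461, |C| = 4892756 ≤ bound (satisfied).

Step 1: Compute V_q(n, t) = Σ_{j=0}^1 C(n, j) (q−1)^j.
  j = 0: C(12,0)·(4)^0 = 1·1 = 1.
  j = 1: C(12,1)·(4)^1 = 12·4 = 48.
  V_q(n, t) = 1 + 48 = 49.
Step 2: q^n = 5^12 = 244140625.
Step 3: Hamming bound ⌊q^n / V_q(n,t)⌋ = ⌊244140625/49⌋ = 4982461.
Step 4: Compare |C| = 4892756 to 4982461: satisfied.
The claimed |C| lies below the Hamming bound.


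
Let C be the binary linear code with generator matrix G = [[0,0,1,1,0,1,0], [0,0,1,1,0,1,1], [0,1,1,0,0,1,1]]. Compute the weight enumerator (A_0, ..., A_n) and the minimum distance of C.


Weight distribution: A_0 = 1, A_1 = 1, A_2 = 1, A_3 = 3, A_4 = 2. Minimum distance d = 1.

Enumerate all 2^3 = 8 messages m ∈ F_2^3.
For each, compute codeword c = mG in F_2^7, then tally its weight.
  m = 000 → c = 0000000, weight = 0.
  m = 100 → c = 0011010, weight = 3.
  m = 010 → c = 0011011, weight = 4.
  m = 110 → c = 0000001, weight = 1.
  m = 001 → c = 0110011, weight = 4.
  m = 101 → c = 0101001, weight = 3.
  m = 011 → c = 0101000, weight = 2.
  m = 111 → c = 0110010, weight = 3.
Tally weights:
  weight 0: 1 codewords.
  weight 1: 1 codewords.
  weight 2: 1 codewords.
  weight 3: 3 codewords.
  weight 4: 2 codewords.
Minimum distance d = smallest w > 0 with A_w > 0 = 1.
Sanity: Σ A_w = 8 = 2^3 = 8 ✓.


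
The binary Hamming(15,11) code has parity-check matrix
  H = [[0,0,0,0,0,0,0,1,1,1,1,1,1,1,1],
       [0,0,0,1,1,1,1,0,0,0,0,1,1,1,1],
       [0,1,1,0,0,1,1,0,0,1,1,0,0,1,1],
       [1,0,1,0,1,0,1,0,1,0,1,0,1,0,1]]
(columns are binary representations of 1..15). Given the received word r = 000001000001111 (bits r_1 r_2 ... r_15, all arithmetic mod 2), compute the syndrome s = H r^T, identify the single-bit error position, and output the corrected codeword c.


s = (0, 1, 1, 0)^T, error position = 6, corrected codeword c = 000000000001111

Compute s = H r^T mod 2 one row at a time:
  s_1 = 0 + 0 + 0 + 0 + 1 + 1 + 1 + 1 = 4 ≡ 0 (mod 2).
  s_2 = 0 + 0 + 1 + 0 + 1 + 1 + 1 + 1 = 5 ≡ 1 (mod 2).
  s_3 = 0 + 0 + 1 + 0 + 0 + 0 + 1 + 1 = 3 ≡ 1 (mod 2).
  s_4 = 0 + 0 + 0 + 0 + 0 + 0 + 1 + 1 = 2 ≡ 0 (mod 2).
s = (0, 1, 1, 0)^T — this equals column 6 of H (binary 0110), so error is at position 6.
Correct: flip bit 6 of r = 000001000001111 to get c = 000000000001111.


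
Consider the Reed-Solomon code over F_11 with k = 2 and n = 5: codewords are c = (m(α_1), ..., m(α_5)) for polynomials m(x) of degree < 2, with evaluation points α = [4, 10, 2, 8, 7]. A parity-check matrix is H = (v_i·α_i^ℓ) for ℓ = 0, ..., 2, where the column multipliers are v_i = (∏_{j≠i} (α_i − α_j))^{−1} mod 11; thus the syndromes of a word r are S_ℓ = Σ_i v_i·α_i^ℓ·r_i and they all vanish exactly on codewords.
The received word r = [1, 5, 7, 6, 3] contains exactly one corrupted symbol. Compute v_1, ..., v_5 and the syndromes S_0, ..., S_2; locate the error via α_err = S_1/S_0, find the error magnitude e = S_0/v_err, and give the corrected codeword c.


S = (4, 10, 3), error at position 4, error magnitude e = 6, c = [1, 5, 7, 0, 3].

Step 1: column multipliers v_i = (∏_{j≠i}(α_i − α_j))^{−1} mod 11.
  i = 1 (α = 4): (4−10)(4−2)(4−8)(4−7) = (−6)·2·(−4)·(−3) = −144 ≡ 10, so v_1 = 10^{−1} = 10 (mod 11).
  i = 2 (α = 10): (10−4)(10−2)(10−8)(10−7) = 6·8·2·3 = 288 ≡ 2, so v_2 = 2^{−1} = 6 (mod 11).
  i = 3 (α = 2): (2−4)(2−10)(2−8)(2−7) = (−2)·(−8)·(−6)·(−5) = 480 ≡ 7, so v_3 = 7^{−1} = 8 (mod 11).
  i = 4 (α = 8): (8−4)(8−10)(8−2)(8−7) = 4·(−2)·6·1 = −48 ≡ 7, so v_4 = 7^{−1} = 8 (mod 11).
  i = 5 (α = 7): (7−4)(7−10)(7−2)(7−8) = 3·(−3)·5·(−1) = 45 ≡ 1, so v_5 = 1^{−1} = 1 (mod 11).
  v = [10, 6, 8, 8, 1].
Step 2: syndromes of r = [1, 5, 7, 6, 3] (all sums mod 11).
  S_0 = Σ v_i r_i = 10·1 + 6·5 + 8·7 + 8·6 + 1·3 = 147 ≡ 4.
  S_1 = Σ v_i α_i r_i = 10·4·1 + 6·10·5 + 8·2·7 + 8·8·6 + 1·7·3 = 857 ≡ 10.
  α_i^2 mod 11 = [5, 1, 4, 9, 5].
  S_2 = Σ v_i α_i^2 r_i = 10·5·1 + 6·1·5 + 8·4·7 + 8·9·6 + 1·5·3 = 751 ≡ 3.
  S = (4, 10, 3) ≠ 0, so r is not a codeword (an error is present).
Step 3: locate the error. For a single error e at position i, S_ℓ = v_i·e·α_i^ℓ, so α_err = S_1/S_0.
  S_0^{−1} = 4^{−1} = 3 (mod 11), so α_err = 10·3 = 30 ≡ 8 = α_4. Error position i = 4.
  Consistency check: S_2/S_1 = 3·10 = 30 ≡ 8 = α_err ✓ (single-error assumption holds).
Step 4: error magnitude e = S_0/v_4 = S_0·∏_{j≠4}(α_4 − α_j) = 4·7 = 28 ≡ 6 (mod 11).
Step 5: correct position 4: c_4 = r_4 − e = 6 − 6 ≡ 0 (mod 11). Hence c = [1, 5, 7, 0, 3].
  Check: interpolating c through the α_i gives m(x) = 2 + 8·x (degree < 2) with m(α_i) = c_i for every i, so c is indeed a codeword.


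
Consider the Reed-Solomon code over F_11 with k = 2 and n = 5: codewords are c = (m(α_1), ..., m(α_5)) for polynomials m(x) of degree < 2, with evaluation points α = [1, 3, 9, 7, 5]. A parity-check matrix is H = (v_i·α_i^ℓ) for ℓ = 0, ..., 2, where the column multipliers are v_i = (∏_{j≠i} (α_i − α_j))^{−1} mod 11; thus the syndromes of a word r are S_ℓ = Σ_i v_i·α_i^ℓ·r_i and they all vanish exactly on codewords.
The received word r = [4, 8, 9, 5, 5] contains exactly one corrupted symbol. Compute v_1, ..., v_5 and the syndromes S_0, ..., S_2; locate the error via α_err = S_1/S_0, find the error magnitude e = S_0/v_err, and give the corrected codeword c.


S = (9, 1, 5), error at position 5, error magnitude e = 4, c = [4, 8, 9, 5, 1].

Step 1: column multipliers v_i = (∏_{j≠i}(α_i − α_j))^{−1} mod 11.
  i = 1 (α = 1): (1−3)(1−9)(1−7)(1−5) = (−2)·(−8)·(−6)·(−4) = 384 ≡ 10, so v_1 = 10^{−1} = 10 (mod 11).
  i = 2 (α = 3): (3−1)(3−9)(3−7)(3−5) = 2·(−6)·(−4)·(−2) = −96 ≡ 3, so v_2 = 3^{−1} = 4 (mod 11).
  i = 3 (α = 9): (9−1)(9−3)(9−7)(9−5) = 8·6·2·4 = 384 ≡ 10, so v_3 = 10^{−1} = 10 (mod 11).
  i = 4 (α = 7): (7−1)(7−3)(7−9)(7−5) = 6·4·(−2)·2 = −96 ≡ 3, so v_4 = 3^{−1} = 4 (mod 11).
  i = 5 (α = 5): (5−1)(5−3)(5−9)(5−7) = 4·2·(−4)·(−2) = 64 ≡ 9, so v_5 = 9^{−1} = 5 (mod 11).
  v = [10, 4, 10, 4, 5].
Step 2: syndromes of r = [4, 8, 9, 5, 5] (all sums mod 11).
  S_0 = Σ v_i r_i = 10·4 + 4·8 + 10·9 + 4·5 + 5·5 = 207 ≡ 9.
  S_1 = Σ v_i α_i r_i = 10·1·4 + 4·3·8 + 10·9·9 + 4·7·5 + 5·5·5 = 1211 ≡ 1.
  α_i^2 mod 11 = [1, 9, 4, 5, 3].
  S_2 = Σ v_i α_i^2 r_i = 10·1·4 + 4·9·8 + 10·4·9 + 4·5·5 + 5·3·5 = 863 ≡ 5.
  S = (9, 1, 5) ≠ 0, so r is not a codeword (an error is present).
Step 3: locate the error. For a single error e at position i, S_ℓ = v_i·e·α_i^ℓ, so α_err = S_1/S_0.
  S_0^{−1} = 9^{−1} = 5 (mod 11), so α_err = 1·5 = 5 ≡ 5 = α_5. Error position i = 5.
  Consistency check: S_2/S_1 = 5·1 = 5 ≡ 5 = α_err ✓ (single-error assumption holds).
Step 4: error magnitude e = S_0/v_5 = S_0·∏_{j≠5}(α_5 − α_j) = 9·9 = 81 ≡ 4 (mod 11).
Step 5: correct position 5: c_5 = r_5 − e = 5 − 4 ≡ 1 (mod 11). Hence c = [4, 8, 9, 5, 1].
  Check: interpolating c through the α_i gives m(x) = 2 + 2·x (degree < 2) with m(α_i) = c_i for every i, so c is indeed a codeword.


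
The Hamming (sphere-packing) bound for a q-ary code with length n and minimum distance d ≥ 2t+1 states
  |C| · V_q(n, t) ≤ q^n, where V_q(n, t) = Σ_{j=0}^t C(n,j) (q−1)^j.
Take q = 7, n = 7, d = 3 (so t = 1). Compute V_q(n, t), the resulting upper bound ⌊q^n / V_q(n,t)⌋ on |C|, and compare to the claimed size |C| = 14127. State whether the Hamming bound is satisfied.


V_q(n, t) = 43, q^n = 823543, Hamming bound = 19152, |C| = 14127 ≤ bound (satisfied).

Step 1: Compute V_q(n, t) = Σ_{j=0}^1 C(n, j) (q−1)^j.
  j = 0: C(7,0)·(6)^0 = 1·1 = 1.
  j = 1: C(7,1)·(6)^1 = 7·6 = 42.
  V_q(n, t) = 1 + 42 = 43.
Step 2: q^n = 7^7 = 823543.
Step 3: Hamming bound ⌊q^n / V_q(n,t)⌋ = ⌊823543/43⌋ = 19152.
Step 4: Compare |C| = 14127 to 19152: satisfied.
The claimed |C| lies below the Hamming bound.


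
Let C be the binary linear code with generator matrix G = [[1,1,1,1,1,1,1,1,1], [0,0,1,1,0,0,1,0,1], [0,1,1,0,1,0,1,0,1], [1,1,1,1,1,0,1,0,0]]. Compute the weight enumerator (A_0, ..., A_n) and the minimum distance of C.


Weight distribution: A_0 = 1, A_3 = 4, A_4 = 3, A_5 = 3, A_6 = 4, A_9 = 1. Minimum distance d = 3.

Enumerate all 2^4 = 16 messages m ∈ F_2^4.
For each, compute codeword c = mG in F_2^9, then tally its weight.
  m = 0000 → c = 000000000, weight = 0.
  m = 1000 → c = 111111111, weight = 9.
  m = 0100 → c = 001100101, weight = 4.
  m = 1100 → c = 110011010, weight = 5.
  m = 0010 → c = 011010101, weight = 5.
  m = 1010 → c = 100101010, weight = 4.
  m = 0110 → c = 010110000, weight = 3.
  m = 1110 → c = 101001111, weight = 6.
  m = 0001 → c = 111110100, weight = 6.
  m = 1001 → c = 000001011, weight = 3.
  m = 0101 → c = 110010001, weight = 4.
  m = 1101 → c = 001101110, weight = 5.
  m = 0011 → c = 100100001, weight = 3.
  m = 1011 → c = 011011110, weight = 6.
  m = 0111 → c = 101000100, weight = 3.
  m = 1111 → c = 010111011, weight = 6.
Tally weights:
  weight 0: 1 codewords.
  weight 3: 4 codewords.
  weight 4: 3 codewords.
  weight 5: 3 codewords.
  weight 6: 4 codewords.
  weight 9: 1 codewords.
Minimum distance d = smallest w > 0 with A_w > 0 = 3.
Sanity: Σ A_w = 16 = 2^4 = 16 ✓.


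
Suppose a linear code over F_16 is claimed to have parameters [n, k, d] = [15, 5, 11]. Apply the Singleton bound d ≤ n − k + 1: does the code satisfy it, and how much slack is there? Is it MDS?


Singleton RHS = n − k + 1 = 11, slack = 0, bound satisfied, MDS.

Singleton bound: d ≤ n − k + 1.
Here n = 15, k = 5, so n − k + 1 = 11.
Given d = 11, check d ≤ 11: YES.
Slack = (n − k + 1) − d = 0.
The code is MDS (slack = 0).
Description: the claimed parameters are [15, 5, 11]_16; such a code would be MDS (meets Singleton bound).


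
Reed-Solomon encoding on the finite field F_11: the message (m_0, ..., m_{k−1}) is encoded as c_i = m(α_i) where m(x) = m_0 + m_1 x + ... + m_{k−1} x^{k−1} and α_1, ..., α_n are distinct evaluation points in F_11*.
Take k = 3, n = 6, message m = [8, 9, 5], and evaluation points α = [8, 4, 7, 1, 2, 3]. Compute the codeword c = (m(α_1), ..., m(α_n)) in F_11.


c = [4, 3, 8, 0, 2, 3]

Message polynomial: m(x) = 8 + 9·x + 5·x^2 (mod 11).
For each evaluation point α_i, compute m(α_i) mod 11:
  α_1 = 8: Horner steps 5 → 5 → 4, so m(8) = 4.
  α_2 = 4: Horner steps 5 → 7 → 3, so m(4) = 3.
  α_3 = 7: Horner steps 5 → 0 → 8, so m(7) = 8.
  α_4 = 1: Horner steps 5 → 3 → 0, so m(1) = 0.
  α_5 = 2: Horner steps 5 → 8 → 2, so m(2) = 2.
  α_6 = 3: Horner steps 5 → 2 → 3, so m(3) = 3.
Codeword c = [4, 3, 8, 0, 2, 3] ∈ F_11^6.


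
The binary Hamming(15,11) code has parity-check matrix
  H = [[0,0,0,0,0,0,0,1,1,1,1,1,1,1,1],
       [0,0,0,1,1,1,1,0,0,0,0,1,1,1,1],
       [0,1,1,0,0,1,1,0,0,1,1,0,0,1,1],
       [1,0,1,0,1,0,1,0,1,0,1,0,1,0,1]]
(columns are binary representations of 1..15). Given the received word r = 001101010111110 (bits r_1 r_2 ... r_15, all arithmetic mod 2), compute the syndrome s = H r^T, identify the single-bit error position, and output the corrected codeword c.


s = (0, 1, 1, 1)^T, error position = 7, corrected codeword c = 001101110111110

Compute s = H r^T mod 2 one row at a time:
  s_1 = 1 + 0 + 1 + 1 + 1 + 1 + 1 + 0 = 6 ≡ 0 (mod 2).
  s_2 = 1 + 0 + 1 + 0 + 1 + 1 + 1 + 0 = 5 ≡ 1 (mod 2).
  s_3 = 0 + 1 + 1 + 0 + 1 + 1 + 1 + 0 = 5 ≡ 1 (mod 2).
  s_4 = 0 + 1 + 0 + 0 + 0 + 1 + 1 + 0 = 3 ≡ 1 (mod 2).
s = (0, 1, 1, 1)^T — this equals column 7 of H (binary 0111), so error is at position 7.
Correct: flip bit 7 of r = 001101010111110 to get c = 001101110111110.


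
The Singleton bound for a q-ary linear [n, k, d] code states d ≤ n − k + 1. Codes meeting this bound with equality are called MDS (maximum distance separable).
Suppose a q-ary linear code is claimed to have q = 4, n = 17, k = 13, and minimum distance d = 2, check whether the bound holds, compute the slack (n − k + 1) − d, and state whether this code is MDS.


Singleton RHS = n − k + 1 = 5, slack = 3, bound satisfied, not MDS.

Singleton bound: d ≤ n − k + 1.
Here n = 17, k = 13, so n − k + 1 = 5.
Given d = 2, check d ≤ 5: YES.
Slack = (n − k + 1) − d = 3.
The code is NOT MDS (slack = 3 > 0).
Description: the claimed parameters are [17, 13, 2]_4; such a code would be non-MDS.


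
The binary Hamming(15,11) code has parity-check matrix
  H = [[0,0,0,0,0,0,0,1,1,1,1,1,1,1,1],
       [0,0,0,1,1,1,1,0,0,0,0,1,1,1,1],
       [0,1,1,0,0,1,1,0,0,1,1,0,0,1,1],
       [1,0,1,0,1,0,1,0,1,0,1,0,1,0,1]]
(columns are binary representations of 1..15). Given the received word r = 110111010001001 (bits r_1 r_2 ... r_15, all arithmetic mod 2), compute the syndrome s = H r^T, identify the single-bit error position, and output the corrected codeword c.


s = (1, 1, 1, 1)^T, error position = 15, corrected codeword c = 110111010001000

Compute s = H r^T mod 2 one row at a time:
  s_1 = 1 + 0 + 0 + 0 + 1 + 0 + 0 + 1 = 3 ≡ 1 (mod 2).
  s_2 = 1 + 1 + 1 + 0 + 1 + 0 + 0 + 1 = 5 ≡ 1 (mod 2).
  s_3 = 1 + 0 + 1 + 0 + 0 + 0 + 0 + 1 = 3 ≡ 1 (mod 2).
  s_4 = 1 + 0 + 1 + 0 + 0 + 0 + 0 + 1 = 3 ≡ 1 (mod 2).
s = (1, 1, 1, 1)^T — this equals column 15 of H (binary 1111), so error is at position 15.
Correct: flip bit 15 of r = 110111010001001 to get c = 110111010001000.


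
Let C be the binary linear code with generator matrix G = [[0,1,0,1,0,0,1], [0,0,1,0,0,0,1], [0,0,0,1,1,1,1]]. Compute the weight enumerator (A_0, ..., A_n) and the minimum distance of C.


Weight distribution: A_0 = 1, A_2 = 1, A_3 = 3, A_4 = 2, A_5 = 1. Minimum distance d = 2.

Enumerate all 2^3 = 8 messages m ∈ F_2^3.
For each, compute codeword c = mG in F_2^7, then tally its weight.
  m = 000 → c = 0000000, weight = 0.
  m = 100 → c = 0101001, weight = 3.
  m = 010 → c = 0010001, weight = 2.
  m = 110 → c = 0111000, weight = 3.
  m = 001 → c = 0001111, weight = 4.
  m = 101 → c = 0100110, weight = 3.
  m = 011 → c = 0011110, weight = 4.
  m = 111 → c = 0110111, weight = 5.
Tally weights:
  weight 0: 1 codewords.
  weight 2: 1 codewords.
  weight 3: 3 codewords.
  weight 4: 2 codewords.
  weight 5: 1 codewords.
Minimum distance d = smallest w > 0 with A_w > 0 = 2.
Sanity: Σ A_w = 8 = 2^3 = 8 ✓.


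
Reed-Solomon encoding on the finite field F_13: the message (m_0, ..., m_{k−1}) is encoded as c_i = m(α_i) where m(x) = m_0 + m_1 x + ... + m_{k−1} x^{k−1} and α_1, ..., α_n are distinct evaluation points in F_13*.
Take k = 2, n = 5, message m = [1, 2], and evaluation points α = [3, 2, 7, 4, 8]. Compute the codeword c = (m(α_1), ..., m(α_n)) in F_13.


c = [7, 5, 2, 9, 4]

Message polynomial: m(x) = 1 + 2·x (mod 13).
For each evaluation point α_i, compute m(α_i) mod 13:
  α_1 = 3: Horner steps 2 → 7, so m(3) = 7.
  α_2 = 2: Horner steps 2 → 5, so m(2) = 5.
  α_3 = 7: Horner steps 2 → 2, so m(7) = 2.
  α_4 = 4: Horner steps 2 → 9, so m(4) = 9.
  α_5 = 8: Horner steps 2 → 4, so m(8) = 4.
Codeword c = [7, 5, 2, 9, 4] ∈ F_13^5.


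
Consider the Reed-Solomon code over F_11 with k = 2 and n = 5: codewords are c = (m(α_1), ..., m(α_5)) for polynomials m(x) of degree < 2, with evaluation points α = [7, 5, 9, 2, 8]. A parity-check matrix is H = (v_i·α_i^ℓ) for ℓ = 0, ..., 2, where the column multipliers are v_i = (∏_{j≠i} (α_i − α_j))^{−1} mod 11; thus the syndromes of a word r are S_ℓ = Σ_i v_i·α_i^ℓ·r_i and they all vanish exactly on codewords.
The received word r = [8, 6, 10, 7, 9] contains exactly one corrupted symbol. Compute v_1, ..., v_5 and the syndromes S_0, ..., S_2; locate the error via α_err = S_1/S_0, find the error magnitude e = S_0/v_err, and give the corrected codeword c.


S = (5, 10, 9), error at position 4, error magnitude e = 4, c = [8, 6, 10, 3, 9].

Step 1: column multipliers v_i = (∏_{j≠i}(α_i − α_j))^{−1} mod 11.
  i = 1 (α = 7): (7−5)(7−9)(7−2)(7−8) = 2·(−2)·5·(−1) = 20 ≡ 9, so v_1 = 9^{−1} = 5 (mod 11).
  i = 2 (α = 5): (5−7)(5−9)(5−2)(5−8) = (−2)·(−4)·3·(−3) = −72 ≡ 5, so v_2 = 5^{−1} = 9 (mod 11).
  i = 3 (α = 9): (9−7)(9−5)(9−2)(9−8) = 2·4·7·1 = 56 ≡ 1, so v_3 = 1^{−1} = 1 (mod 11).
  i = 4 (α = 2): (2−7)(2−5)(2−9)(2−8) = (−5)·(−3)·(−7)·(−6) = 630 ≡ 3, so v_4 = 3^{−1} = 4 (mod 11).
  i = 5 (α = 8): (8−7)(8−5)(8−9)(8−2) = 1·3·(−1)·6 = −18 ≡ 4, so v_5 = 4^{−1} = 3 (mod 11).
  v = [5, 9, 1, 4, 3].
Step 2: syndromes of r = [8, 6, 10, 7, 9] (all sums mod 11).
  S_0 = Σ v_i r_i = 5·8 + 9·6 + 1·10 + 4·7 + 3·9 = 159 ≡ 5.
  S_1 = Σ v_i α_i r_i = 5·7·8 + 9·5·6 + 1·9·10 + 4·2·7 + 3·8·9 = 912 ≡ 10.
  α_i^2 mod 11 = [5, 3, 4, 4, 9].
  S_2 = Σ v_i α_i^2 r_i = 5·5·8 + 9·3·6 + 1·4·10 + 4·4·7 + 3·9·9 = 757 ≡ 9.
  S = (5, 10, 9) ≠ 0, so r is not a codeword (an error is present).
Step 3: locate the error. For a single error e at position i, S_ℓ = v_i·e·α_i^ℓ, so α_err = S_1/S_0.
  S_0^{−1} = 5^{−1} = 9 (mod 11), so α_err = 10·9 = 90 ≡ 2 = α_4. Error position i = 4.
  Consistency check: S_2/S_1 = 9·10 = 90 ≡ 2 = α_err ✓ (single-error assumption holds).
Step 4: error magnitude e = S_0/v_4 = S_0·∏_{j≠4}(α_4 − α_j) = 5·3 = 15 ≡ 4 (mod 11).
Step 5: correct position 4: c_4 = r_4 − e = 7 − 4 ≡ 3 (mod 11). Hence c = [8, 6, 10, 3, 9].
  Check: interpolating c through the α_i gives m(x) = 1 + 1·x (degree < 2) with m(α_i) = c_i for every i, so c is indeed a codeword.


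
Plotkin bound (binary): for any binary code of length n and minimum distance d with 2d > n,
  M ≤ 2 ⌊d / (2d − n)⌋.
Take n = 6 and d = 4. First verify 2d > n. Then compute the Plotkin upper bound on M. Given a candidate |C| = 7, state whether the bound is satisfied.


Plotkin bound M ≤ 4; given |C| = 7 > bound (violated).

Check applicability: 2d = 8, n = 6.
2d − n = 2 > 0, so Plotkin applies.
Compute d/(2d−n) = 4/2 ≈ 2.0000.
⌊d/(2d−n)⌋ = 2.
Plotkin bound: M ≤ 2·2 = 4.
Given |C| = 7, check: VIOLATED.
This |C| is above the Plotkin bound, so no binary code with n = 6, d = 4 and 7 codewords exists.


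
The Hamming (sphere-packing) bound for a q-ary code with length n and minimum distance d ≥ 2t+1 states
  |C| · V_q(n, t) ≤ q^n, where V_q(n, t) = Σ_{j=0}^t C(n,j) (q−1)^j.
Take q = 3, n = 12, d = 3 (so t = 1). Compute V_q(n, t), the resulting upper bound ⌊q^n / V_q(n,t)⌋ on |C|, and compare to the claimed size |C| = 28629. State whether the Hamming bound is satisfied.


V_q(n, t) = 25, q^n = 531441, Hamming bound = 21257, |C| = 28629 > bound (violated).

Step 1: Compute V_q(n, t) = Σ_{j=0}^1 C(n, j) (q−1)^j.
  j = 0: C(12,0)·(2)^0 = 1·1 = 1.
  j = 1: C(12,1)·(2)^1 = 12·2 = 24.
  V_q(n, t) = 1 + 24 = 25.
Step 2: q^n = 3^12 = 531441.
Step 3: Hamming bound ⌊q^n / V_q(n,t)⌋ = ⌊531441/25⌋ = 21257.
Step 4: Compare |C| = 28629 to 21257: violated.
The claimed |C| lies above the Hamming bound, so no 3-ary code of length 12 with d ≥ 3 can have 28629 codewords.


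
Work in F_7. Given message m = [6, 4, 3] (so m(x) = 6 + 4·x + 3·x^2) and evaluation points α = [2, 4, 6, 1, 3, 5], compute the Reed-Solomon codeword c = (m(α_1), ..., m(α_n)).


c = [5, 0, 5, 6, 3, 3]

Message polynomial: m(x) = 6 + 4·x + 3·x^2 (mod 7).
For each evaluation point α_i, compute m(α_i) mod 7:
  α_1 = 2: Horner steps 3 → 3 → 5, so m(2) = 5.
  α_2 = 4: Horner steps 3 → 2 → 0, so m(4) = 0.
  α_3 = 6: Horner steps 3 → 1 → 5, so m(6) = 5.
  α_4 = 1: Horner steps 3 → 0 → 6, so m(1) = 6.
  α_5 = 3: Horner steps 3 → 6 → 3, so m(3) = 3.
  α_6 = 5: Horner steps 3 → 5 → 3, so m(5) = 3.
Codeword c = [5, 0, 5, 6, 3, 3] ∈ F_7^6.


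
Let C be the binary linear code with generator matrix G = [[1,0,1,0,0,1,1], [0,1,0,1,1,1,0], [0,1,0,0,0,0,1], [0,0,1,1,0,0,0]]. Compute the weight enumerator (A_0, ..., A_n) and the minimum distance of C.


Weight distribution: A_0 = 1, A_2 = 3, A_4 = 11, A_6 = 1. Minimum distance d = 2.

Enumerate all 2^4 = 16 messages m ∈ F_2^4.
For each, compute codeword c = mG in F_2^7, then tally its weight.
  m = 0000 → c = 0000000, weight = 0.
  m = 1000 → c = 1010011, weight = 4.
  m = 0100 → c = 0101110, weight = 4.
  m = 1100 → c = 1111101, weight = 6.
  m = 0010 → c = 0100001, weight = 2.
  m = 1010 → c = 1110010, weight = 4.
  m = 0110 → c = 0001111, weight = 4.
  m = 1110 → c = 1011100, weight = 4.
  m = 0001 → c = 0011000, weight = 2.
  m = 1001 → c = 1001011, weight = 4.
  m = 0101 → c = 0110110, weight = 4.
  m = 1101 → c = 1100101, weight = 4.
  m = 0011 → c = 0111001, weight = 4.
  m = 1011 → c = 1101010, weight = 4.
  m = 0111 → c = 0010111, weight = 4.
  m = 1111 → c = 1000100, weight = 2.
Tally weights:
  weight 0: 1 codewords.
  weight 2: 3 codewords.
  weight 4: 11 codewords.
  weight 6: 1 codewords.
Minimum distance d = smallest w > 0 with A_w > 0 = 2.
Sanity: Σ A_w = 16 = 2^4 = 16 ✓.


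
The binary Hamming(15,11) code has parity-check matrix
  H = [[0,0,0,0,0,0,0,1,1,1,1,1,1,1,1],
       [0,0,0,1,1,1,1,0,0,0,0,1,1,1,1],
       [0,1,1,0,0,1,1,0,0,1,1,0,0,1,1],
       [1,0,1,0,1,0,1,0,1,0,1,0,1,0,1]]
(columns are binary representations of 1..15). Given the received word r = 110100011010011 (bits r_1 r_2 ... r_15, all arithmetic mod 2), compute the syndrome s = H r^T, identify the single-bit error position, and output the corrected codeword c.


s = (1, 1, 0, 0)^T, error position = 12, corrected codeword c = 110100011011011

Compute s = H r^T mod 2 one row at a time:
  s_1 = 1 + 1 + 0 + 1 + 0 + 0 + 1 + 1 = 5 ≡ 1 (mod 2).
  s_2 = 1 + 0 + 0 + 0 + 0 + 0 + 1 + 1 = 3 ≡ 1 (mod 2).
  s_3 = 1 + 0 + 0 + 0 + 0 + 1 + 1 + 1 = 4 ≡ 0 (mod 2).
  s_4 = 1 + 0 + 0 + 0 + 1 + 1 + 0 + 1 = 4 ≡ 0 (mod 2).
s = (1, 1, 0, 0)^T — this equals column 12 of H (binary 1100), so error is at position 12.
Correct: flip bit 12 of r = 110100011010011 to get c = 110100011011011.


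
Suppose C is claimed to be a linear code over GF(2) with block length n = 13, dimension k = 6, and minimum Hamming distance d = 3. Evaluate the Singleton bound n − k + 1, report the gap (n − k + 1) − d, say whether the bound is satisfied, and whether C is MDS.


Singleton RHS = n − k + 1 = 8, slack = 5, bound satisfied, not MDS.

Singleton bound: d ≤ n − k + 1.
Here n = 13, k = 6, so n − k + 1 = 8.
Given d = 3, check d ≤ 8: YES.
Slack = (n − k + 1) − d = 5.
The code is NOT MDS (slack = 5 > 0).
Description: the claimed parameters are [13, 6, 3]_2; such a code would be non-MDS.


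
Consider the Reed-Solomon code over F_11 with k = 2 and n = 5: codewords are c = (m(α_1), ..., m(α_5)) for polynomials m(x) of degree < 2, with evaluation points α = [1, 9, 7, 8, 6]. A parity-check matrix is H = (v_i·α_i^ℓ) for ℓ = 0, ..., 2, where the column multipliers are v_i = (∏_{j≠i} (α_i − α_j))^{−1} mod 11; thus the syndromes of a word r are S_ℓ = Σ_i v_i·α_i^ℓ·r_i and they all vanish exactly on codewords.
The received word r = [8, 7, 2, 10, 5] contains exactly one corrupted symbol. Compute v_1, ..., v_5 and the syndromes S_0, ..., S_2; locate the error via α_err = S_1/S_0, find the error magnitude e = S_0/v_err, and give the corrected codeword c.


S = (4, 4, 4), error at position 1, error magnitude e = 10, c = [9, 7, 2, 10, 5].

Step 1: column multipliers v_i = (∏_{j≠i}(α_i − α_j))^{−1} mod 11.
  i = 1 (α = 1): (1−9)(1−7)(1−8)(1−6) = (−8)·(−6)·(−7)·(−5) = 1680 ≡ 8, so v_1 = 8^{−1} = 7 (mod 11).
  i = 2 (α = 9): (9−1)(9−7)(9−8)(9−6) = 8·2·1·3 = 48 ≡ 4, so v_2 = 4^{−1} = 3 (mod 11).
  i = 3 (α = 7): (7−1)(7−9)(7−8)(7−6) = 6·(−2)·(−1)·1 = 12 ≡ 1, so v_3 = 1^{−1} = 1 (mod 11).
  i = 4 (α = 8): (8−1)(8−9)(8−7)(8−6) = 7·(−1)·1·2 = −14 ≡ 8, so v_4 = 8^{−1} = 7 (mod 11).
  i = 5 (α = 6): (6−1)(6−9)(6−7)(6−8) = 5·(−3)·(−1)·(−2) = −30 ≡ 3, so v_5 = 3^{−1} = 4 (mod 11).
  v = [7, 3, 1, 7, 4].
Step 2: syndromes of r = [8, 7, 2, 10, 5] (all sums mod 11).
  S_0 = Σ v_i r_i = 7·8 + 3·7 + 1·2 + 7·10 + 4·5 = 169 ≡ 4.
  S_1 = Σ v_i α_i r_i = 7·1·8 + 3·9·7 + 1·7·2 + 7·8·10 + 4·6·5 = 939 ≡ 4.
  α_i^2 mod 11 = [1, 4, 5, 9, 3].
  S_2 = Σ v_i α_i^2 r_i = 7·1·8 + 3·4·7 + 1·5·2 + 7·9·10 + 4·3·5 = 840 ≡ 4.
  S = (4, 4, 4) ≠ 0, so r is not a codeword (an error is present).
Step 3: locate the error. For a single error e at position i, S_ℓ = v_i·e·α_i^ℓ, so α_err = S_1/S_0.
  S_0^{−1} = 4^{−1} = 3 (mod 11), so α_err = 4·3 = 12 ≡ 1 = α_1. Error position i = 1.
  Consistency check: S_2/S_1 = 4·3 = 12 ≡ 1 = α_err ✓ (single-error assumption holds).
Step 4: error magnitude e = S_0/v_1 = S_0·∏_{j≠1}(α_1 − α_j) = 4·8 = 32 ≡ 10 (mod 11).
Step 5: correct position 1: c_1 = r_1 − e = 8 − 10 ≡ 9 (mod 11). Hence c = [9, 7, 2, 10, 5].
  Check: interpolating c through the α_i gives m(x) = 1 + 8·x (degree < 2) with m(α_i) = c_i for every i, so c is indeed a codeword.


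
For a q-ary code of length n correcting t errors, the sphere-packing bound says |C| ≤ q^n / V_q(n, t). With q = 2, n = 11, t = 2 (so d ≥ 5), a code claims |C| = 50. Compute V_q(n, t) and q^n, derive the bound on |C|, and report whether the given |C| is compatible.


V_q(n, t) = 67, q^n = 2048, Hamming bound = 30, |C| = 50 > bound (violated).

Step 1: Compute V_q(n, t) = Σ_{j=0}^2 C(n, j) (q−1)^j.
  j = 0: C(11,0)·(1)^0 = 1·1 = 1.
  j = 1: C(11,1)·(1)^1 = 11·1 = 11.
  j = 2: C(11,2)·(1)^2 = 55·1 = 55.
  V_q(n, t) = 1 + 11 + 55 = 67.
Step 2: q^n = 2^11 = 2048.
Step 3: Hamming bound ⌊q^n / V_q(n,t)⌋ = ⌊2048/67⌋ = 30.
Step 4: Compare |C| = 50 to 30: violated.
The claimed |C| lies above the Hamming bound, so no 2-ary code of length 11 with d ≥ 5 can have 50 codewords.


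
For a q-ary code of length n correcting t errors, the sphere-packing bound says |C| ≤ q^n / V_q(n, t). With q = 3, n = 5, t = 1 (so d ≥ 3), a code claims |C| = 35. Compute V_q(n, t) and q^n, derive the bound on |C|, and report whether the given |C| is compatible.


V_q(n, t) = 11, q^n = 243, Hamming bound = 22, |C| = 35 > bound (violated).

Step 1: Compute V_q(n, t) = Σ_{j=0}^1 C(n, j) (q−1)^j.
  j = 0: C(5,0)·(2)^0 = 1·1 = 1.
  j = 1: C(5,1)·(2)^1 = 5·2 = 10.
  V_q(n, t) = 1 + 10 = 11.
Step 2: q^n = 3^5 = 243.
Step 3: Hamming bound ⌊q^n / V_q(n,t)⌋ = ⌊243/11⌋ = 22.
Step 4: Compare |C| = 35 to 22: violated.
The claimed |C| lies above the Hamming bound, so no 3-ary code of length 5 with d ≥ 3 can have 35 codewords.


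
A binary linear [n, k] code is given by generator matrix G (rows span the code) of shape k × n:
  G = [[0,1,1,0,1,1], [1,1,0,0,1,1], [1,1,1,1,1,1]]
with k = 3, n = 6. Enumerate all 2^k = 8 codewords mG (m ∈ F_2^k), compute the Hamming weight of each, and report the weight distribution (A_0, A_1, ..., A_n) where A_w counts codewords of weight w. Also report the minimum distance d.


Weight distribution: A_0 = 1, A_2 = 3, A_4 = 3, A_6 = 1. Minimum distance d = 2.

Enumerate all 2^3 = 8 messages m ∈ F_2^3.
For each, compute codeword c = mG in F_2^6, then tally its weight.
  m = 000 → c = 000000, weight = 0.
  m = 100 → c = 011011, weight = 4.
  m = 010 → c = 110011, weight = 4.
  m = 110 → c = 101000, weight = 2.
  m = 001 → c = 111111, weight = 6.
  m = 101 → c = 100100, weight = 2.
  m = 011 → c = 001100, weight = 2.
  m = 111 → c = 010111, weight = 4.
Tally weights:
  weight 0: 1 codewords.
  weight 2: 3 codewords.
  weight 4: 3 codewords.
  weight 6: 1 codewords.
Minimum distance d = smallest w > 0 with A_w > 0 = 2.
Sanity: Σ A_w = 8 = 2^3 = 8 ✓.


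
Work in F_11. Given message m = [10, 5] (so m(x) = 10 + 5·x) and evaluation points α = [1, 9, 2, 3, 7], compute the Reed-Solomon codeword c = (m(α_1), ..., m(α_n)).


c = [4, 0, 9, 3, 1]

Message polynomial: m(x) = 10 + 5·x (mod 11).
For each evaluation point α_i, compute m(α_i) mod 11:
  α_1 = 1: Horner steps 5 → 4, so m(1) = 4.
  α_2 = 9: Horner steps 5 → 0, so m(9) = 0.
  α_3 = 2: Horner steps 5 → 9, so m(2) = 9.
  α_4 = 3: Horner steps 5 → 3, so m(3) = 3.
  α_5 = 7: Horner steps 5 → 1, so m(7) = 1.
Codeword c = [4, 0, 9, 3, 1] ∈ F_11^5.


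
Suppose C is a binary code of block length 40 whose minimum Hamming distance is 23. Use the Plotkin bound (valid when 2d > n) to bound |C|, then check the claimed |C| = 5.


Plotkin bound M ≤ 6; given |C| = 5 ≤ bound (satisfied).

Check applicability: 2d = 46, n = 40.
2d − n = 6 > 0, so Plotkin applies.
Compute d/(2d−n) = 23/6 ≈ 3.8333.
⌊d/(2d−n)⌋ = 3.
Plotkin bound: M ≤ 2·3 = 6.
Given |C| = 5, check: satisfied.
This |C| is below the Plotkin bound.


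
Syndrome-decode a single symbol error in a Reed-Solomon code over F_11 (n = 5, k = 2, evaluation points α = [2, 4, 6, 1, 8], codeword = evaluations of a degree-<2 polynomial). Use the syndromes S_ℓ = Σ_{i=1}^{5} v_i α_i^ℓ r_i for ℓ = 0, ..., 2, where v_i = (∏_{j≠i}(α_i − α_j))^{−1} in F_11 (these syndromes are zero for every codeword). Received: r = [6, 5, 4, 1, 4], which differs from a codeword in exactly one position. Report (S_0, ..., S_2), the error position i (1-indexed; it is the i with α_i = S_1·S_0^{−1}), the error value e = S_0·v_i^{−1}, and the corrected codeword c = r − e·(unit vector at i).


S = (2, 5, 7), error at position 5, error magnitude e = 1, c = [6, 5, 4, 1, 3].

Step 1: column multipliers v_i = (∏_{j≠i}(α_i − α_j))^{−1} mod 11.
  i = 1 (α = 2): (2−4)(2−6)(2−1)(2−8) = (−2)·(−4)·1·(−6) = −48 ≡ 7, so v_1 = 7^{−1} = 8 (mod 11).
  i = 2 (α = 4): (4−2)(4−6)(4−1)(4−8) = 2·(−2)·3·(−4) = 48 ≡ 4, so v_2 = 4^{−1} = 3 (mod 11).
  i = 3 (α = 6): (6−2)(6−4)(6−1)(6−8) = 4·2·5·(−2) = −80 ≡ 8, so v_3 = 8^{−1} = 7 (mod 11).
  i = 4 (α = 1): (1−2)(1−4)(1−6)(1−8) = (−1)·(−3)·(−5)·(−7) = 105 ≡ 6, so v_4 = 6^{−1} = 2 (mod 11).
  i = 5 (α = 8): (8−2)(8−4)(8−6)(8−1) = 6·4·2·7 = 336 ≡ 6, so v_5 = 6^{−1} = 2 (mod 11).
  v = [8, 3, 7, 2, 2].
Step 2: syndromes of r = [6, 5, 4, 1, 4] (all sums mod 11).
  S_0 = Σ v_i r_i = 8·6 + 3·5 + 7·4 + 2·1 + 2·4 = 101 ≡ 2.
  S_1 = Σ v_i α_i r_i = 8·2·6 + 3·4·5 + 7·6·4 + 2·1·1 + 2·8·4 = 390 ≡ 5.
  α_i^2 mod 11 = [4, 5, 3, 1, 9].
  S_2 = Σ v_i α_i^2 r_i = 8·4·6 + 3·5·5 + 7·3·4 + 2·1·1 + 2·9·4 = 425 ≡ 7.
  S = (2, 5, 7) ≠ 0, so r is not a codeword (an error is present).
Step 3: locate the error. For a single error e at position i, S_ℓ = v_i·e·α_i^ℓ, so α_err = S_1/S_0.
  S_0^{−1} = 2^{−1} = 6 (mod 11), so α_err = 5·6 = 30 ≡ 8 = α_5. Error position i = 5.
  Consistency check: S_2/S_1 = 7·9 = 63 ≡ 8 = α_err ✓ (single-error assumption holds).
Step 4: error magnitude e = S_0/v_5 = S_0·∏_{j≠5}(α_5 − α_j) = 2·6 = 12 ≡ 1 (mod 11).
Step 5: correct position 5: c_5 = r_5 − e = 4 − 1 ≡ 3 (mod 11). Hence c = [6, 5, 4, 1, 3].
  Check: interpolating c through the α_i gives m(x) = 7 + 5·x (degree < 2) with m(α_i) = c_i for every i, so c is indeed a codeword.


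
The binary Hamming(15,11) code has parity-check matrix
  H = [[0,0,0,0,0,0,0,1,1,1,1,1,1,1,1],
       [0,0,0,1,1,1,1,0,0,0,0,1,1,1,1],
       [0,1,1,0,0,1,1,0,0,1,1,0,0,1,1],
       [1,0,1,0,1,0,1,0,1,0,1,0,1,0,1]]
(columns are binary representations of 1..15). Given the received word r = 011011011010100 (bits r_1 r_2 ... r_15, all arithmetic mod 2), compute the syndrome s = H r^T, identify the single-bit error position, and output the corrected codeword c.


s = (0, 1, 0, 1)^T, error position = 5, corrected codeword c = 011001011010100

Compute s = H r^T mod 2 one row at a time:
  s_1 = 1 + 1 + 0 + 1 + 0 + 1 + 0 + 0 = 4 ≡ 0 (mod 2).
  s_2 = 0 + 1 + 1 + 0 + 0 + 1 + 0 + 0 = 3 ≡ 1 (mod 2).
  s_3 = 1 + 1 + 1 + 0 + 0 + 1 + 0 + 0 = 4 ≡ 0 (mod 2).
  s_4 = 0 + 1 + 1 + 0 + 1 + 1 + 1 + 0 = 5 ≡ 1 (mod 2).
s = (0, 1, 0, 1)^T — this equals column 5 of H (binary 0101), so error is at position 5.
Correct: flip bit 5 of r = 011011011010100 to get c = 011001011010100.


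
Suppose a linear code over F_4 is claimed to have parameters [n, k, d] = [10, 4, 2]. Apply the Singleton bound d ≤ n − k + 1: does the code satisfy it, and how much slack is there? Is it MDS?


Singleton RHS = n − k + 1 = 7, slack = 5, bound satisfied, not MDS.

Singleton bound: d ≤ n − k + 1.
Here n = 10, k = 4, so n − k + 1 = 7.
Given d = 2, check d ≤ 7: YES.
Slack = (n − k + 1) − d = 5.
The code is NOT MDS (slack = 5 > 0).
Description: the claimed parameters are [10, 4, 2]_4; such a code would be non-MDS.


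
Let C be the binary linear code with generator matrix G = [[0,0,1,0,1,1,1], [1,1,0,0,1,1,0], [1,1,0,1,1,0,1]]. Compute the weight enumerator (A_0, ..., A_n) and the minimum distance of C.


Weight distribution: A_0 = 1, A_3 = 2, A_4 = 3, A_5 = 2. Minimum distance d = 3.

Enumerate all 2^3 = 8 messages m ∈ F_2^3.
For each, compute codeword c = mG in F_2^7, then tally its weight.
  m = 000 → c = 0000000, weight = 0.
  m = 100 → c = 0010111, weight = 4.
  m = 010 → c = 1100110, weight = 4.
  m = 110 → c = 1110001, weight = 4.
  m = 001 → c = 1101101, weight = 5.
  m = 101 → c = 1111010, weight = 5.
  m = 011 → c = 0001011, weight = 3.
  m = 111 → c = 0011100, weight = 3.
Tally weights:
  weight 0: 1 codewords.
  weight 3: 2 codewords.
  weight 4: 3 codewords.
  weight 5: 2 codewords.
Minimum distance d = smallest w > 0 with A_w > 0 = 3.
Sanity: Σ A_w = 8 = 2^3 = 8 ✓.


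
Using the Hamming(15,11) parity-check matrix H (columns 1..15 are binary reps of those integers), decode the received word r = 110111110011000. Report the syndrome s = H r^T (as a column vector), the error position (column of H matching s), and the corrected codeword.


s = (1, 1, 0, 0)^T, error position = 12, corrected codeword c = 110111110010000

Compute s = H r^T mod 2 one row at a time:
  s_1 = 1 + 0 + 0 + 1 + 1 + 0 + 0 + 0 = 3 ≡ 1 (mod 2).
  s_2 = 1 + 1 + 1 + 1 + 1 + 0 + 0 + 0 = 5 ≡ 1 (mod 2).
  s_3 = 1 + 0 + 1 + 1 + 0 + 1 + 0 + 0 = 4 ≡ 0 (mod 2).
  s_4 = 1 + 0 + 1 + 1 + 0 + 1 + 0 + 0 = 4 ≡ 0 (mod 2).
s = (1, 1, 0, 0)^T — this equals column 12 of H (binary 1100), so error is at position 12.
Correct: flip bit 12 of r = 110111110011000 to get c = 110111110010000.


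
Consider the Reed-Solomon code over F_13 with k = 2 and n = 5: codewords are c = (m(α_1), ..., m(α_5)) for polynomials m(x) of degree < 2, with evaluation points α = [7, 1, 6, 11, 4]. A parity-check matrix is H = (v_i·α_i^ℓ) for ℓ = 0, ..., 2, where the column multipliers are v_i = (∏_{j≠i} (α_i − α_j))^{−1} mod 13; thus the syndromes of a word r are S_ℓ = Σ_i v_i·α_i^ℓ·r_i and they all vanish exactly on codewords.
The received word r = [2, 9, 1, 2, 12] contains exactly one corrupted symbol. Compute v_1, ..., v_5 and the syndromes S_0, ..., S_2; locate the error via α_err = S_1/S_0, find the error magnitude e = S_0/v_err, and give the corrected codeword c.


S = (1, 11, 4), error at position 4, error magnitude e = 9, c = [2, 9, 1, 6, 12].

Step 1: column multipliers v_i = (∏_{j≠i}(α_i − α_j))^{−1} mod 13.
  i = 1 (α = 7): (7−1)(7−6)(7−11)(7−4) = 6·1·(−4)·3 = −72 ≡ 6, so v_1 = 6^{−1} = 11 (mod 13).
  i = 2 (α = 1): (1−7)(1−6)(1−11)(1−4) = (−6)·(−5)·(−10)·(−3) = 900 ≡ 3, so v_2 = 3^{−1} = 9 (mod 13).
  i = 3 (α = 6): (6−7)(6−1)(6−11)(6−4) = (−1)·5·(−5)·2 = 50 ≡ 11, so v_3 = 11^{−1} = 6 (mod 13).
  i = 4 (α = 11): (11−7)(11−1)(11−6)(11−4) = 4·10·5·7 = 1400 ≡ 9, so v_4 = 9^{−1} = 3 (mod 13).
  i = 5 (α = 4): (4−7)(4−1)(4−6)(4−11) = (−3)·3·(−2)·(−7) = −126 ≡ 4, so v_5 = 4^{−1} = 10 (mod 13).
  v = [11, 9, 6, 3, 10].
Step 2: syndromes of r = [2, 9, 1, 2, 12] (all sums mod 13).
  S_0 = Σ v_i r_i = 11·2 + 9·9 + 6·1 + 3·2 + 10·12 = 235 ≡ 1.
  S_1 = Σ v_i α_i r_i = 11·7·2 + 9·1·9 + 6·6·1 + 3·11·2 + 10·4·12 = 817 ≡ 11.
  α_i^2 mod 13 = [10, 1, 10, 4, 3].
  S_2 = Σ v_i α_i^2 r_i = 11·10·2 + 9·1·9 + 6·10·1 + 3·4·2 + 10·3·12 = 745 ≡ 4.
  S = (1, 11, 4) ≠ 0, so r is not a codeword (an error is present).
Step 3: locate the error. For a single error e at position i, S_ℓ = v_i·e·α_i^ℓ, so α_err = S_1/S_0.
  S_0^{−1} = 1^{−1} = 1 (mod 13), so α_err = 11·1 = 11 ≡ 11 = α_4. Error position i = 4.
  Consistency check: S_2/S_1 = 4·6 = 24 ≡ 11 = α_err ✓ (single-error assumption holds).
Step 4: error magnitude e = S_0/v_4 = S_0·∏_{j≠4}(α_4 − α_j) = 1·9 = 9 ≡ 9 (mod 13).
Step 5: correct position 4: c_4 = r_4 − e = 2 − 9 ≡ 6 (mod 13). Hence c = [2, 9, 1, 6, 12].
  Check: interpolating c through the α_i gives m(x) = 8 + 1·x (degree < 2) with m(α_i) = c_i for every i, so c is indeed a codeword.


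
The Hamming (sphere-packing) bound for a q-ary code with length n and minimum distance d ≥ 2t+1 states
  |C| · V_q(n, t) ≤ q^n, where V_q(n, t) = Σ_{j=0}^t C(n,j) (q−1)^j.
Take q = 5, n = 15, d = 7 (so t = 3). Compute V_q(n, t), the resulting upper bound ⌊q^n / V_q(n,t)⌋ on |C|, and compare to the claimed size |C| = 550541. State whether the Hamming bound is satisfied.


V_q(n, t) = 30861, q^n = 30517578125, Hamming bound = 988871, |C| = 550541 ≤ bound (satisfied).

Step 1: Compute V_q(n, t) = Σ_{j=0}^3 C(n, j) (q−1)^j.
  j = 0: C(15,0)·(4)^0 = 1·1 = 1.
  j = 1: C(15,1)·(4)^1 = 15·4 = 60.
  j = 2: C(15,2)·(4)^2 = 105·16 = 1680.
  j = 3: C(15,3)·(4)^3 = 455·64 = 29120.
  V_q(n, t) = 1 + 60 + 1680 + 29120 = 30861.
Step 2: q^n = 5^15 = 30517578125.
Step 3: Hamming bound ⌊q^n / V_q(n,t)⌋ = ⌊30517578125/30861⌋ = 988871.
Step 4: Compare |C| = 550541 to 988871: satisfied.
The claimed |C| lies below the Hamming bound.


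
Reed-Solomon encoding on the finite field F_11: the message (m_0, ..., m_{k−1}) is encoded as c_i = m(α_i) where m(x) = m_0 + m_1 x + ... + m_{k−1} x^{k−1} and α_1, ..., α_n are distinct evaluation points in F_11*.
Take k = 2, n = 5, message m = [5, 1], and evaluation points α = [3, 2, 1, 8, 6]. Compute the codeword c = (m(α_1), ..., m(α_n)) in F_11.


c = [8, 7, 6, 2, 0]

Message polynomial: m(x) = 5 + 1·x (mod 11).
For each evaluation point α_i, compute m(α_i) mod 11:
  α_1 = 3: Horner steps 1 → 8, so m(3) = 8.
  α_2 = 2: Horner steps 1 → 7, so m(2) = 7.
  α_3 = 1: Horner steps 1 → 6, so m(1) = 6.
  α_4 = 8: Horner steps 1 → 2, so m(8) = 2.
  α_5 = 6: Horner steps 1 → 0, so m(6) = 0.
Codeword c = [8, 7, 6, 2, 0] ∈ F_11^5.


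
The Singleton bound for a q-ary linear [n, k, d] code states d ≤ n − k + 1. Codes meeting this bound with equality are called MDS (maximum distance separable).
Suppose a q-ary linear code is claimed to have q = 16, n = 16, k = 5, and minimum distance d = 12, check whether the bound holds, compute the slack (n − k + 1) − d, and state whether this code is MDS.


Singleton RHS = n − k + 1 = 12, slack = 0, bound satisfied, MDS.

Singleton bound: d ≤ n − k + 1.
Here n = 16, k = 5, so n − k + 1 = 12.
Given d = 12, check d ≤ 12: YES.
Slack = (n − k + 1) − d = 0.
The code is MDS (slack = 0).
Description: the claimed parameters are [16, 5, 12]_16; such a code would be MDS (meets Singleton bound).


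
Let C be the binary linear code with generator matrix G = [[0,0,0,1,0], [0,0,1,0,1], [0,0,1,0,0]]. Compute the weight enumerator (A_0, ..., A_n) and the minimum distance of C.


Weight distribution: A_0 = 1, A_1 = 3, A_2 = 3, A_3 = 1. Minimum distance d = 1.

Enumerate all 2^3 = 8 messages m ∈ F_2^3.
For each, compute codeword c = mG in F_2^5, then tally its weight.
  m = 000 → c = 00000, weight = 0.
  m = 100 → c = 00010, weight = 1.
  m = 010 → c = 00101, weight = 2.
  m = 110 → c = 00111, weight = 3.
  m = 001 → c = 00100, weight = 1.
  m = 101 → c = 00110, weight = 2.
  m = 011 → c = 00001, weight = 1.
  m = 111 → c = 00011, weight = 2.
Tally weights:
  weight 0: 1 codewords.
  weight 1: 3 codewords.
  weight 2: 3 codewords.
  weight 3: 1 codewords.
Minimum distance d = smallest w > 0 with A_w > 0 = 1.
Sanity: Σ A_w = 8 = 2^3 = 8 ✓.
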